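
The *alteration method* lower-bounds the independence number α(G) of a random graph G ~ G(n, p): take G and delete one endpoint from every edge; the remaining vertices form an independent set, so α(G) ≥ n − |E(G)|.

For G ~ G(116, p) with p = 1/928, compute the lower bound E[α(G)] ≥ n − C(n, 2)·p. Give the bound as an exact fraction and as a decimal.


E[|E(G)|] = C(116, 2)·p = 6670 · (1/928) = 115/16.
E[α(G)] ≥ n − E[|E(G)|] = 116 − 115/16 = 1741/16.
Numerically: ≈ 108.81250.
(This is only a lower bound; the true E[α(G)] may be larger.)

E[α(G)] ≥ 1741/16 ≈ 108.81250.


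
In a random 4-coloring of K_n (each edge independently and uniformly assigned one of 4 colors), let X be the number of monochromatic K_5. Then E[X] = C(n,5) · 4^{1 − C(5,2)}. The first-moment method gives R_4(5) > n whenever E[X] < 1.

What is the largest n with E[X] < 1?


We need C(n, 5) · 4^{1 − 10} < 1, i.e. C(n, 5) < 4^{10 − 1} = 262144.
Check values of n near the boundary:
  n = 31: C(31, 5) = 169911; 169911 < 262144? YES
  n = 32: C(32, 5) = 201376; 201376 < 262144? YES
  n = 33: C(33, 5) = 237336; 237336 < 262144? YES
  n = 34: C(34, 5) = 278256; 278256 < 262144? NO
  n = 35: C(35, 5) = 324632; 324632 < 262144? NO
The largest n with C(n, 5) < 262144 is n = 33 (where E[X] = 29667/32768 ≈ 0.905365). Hence R_4(5) > 33, i.e. R_4(5) ≥ 34.

Largest n = 33; hence R_4(5) > 33.


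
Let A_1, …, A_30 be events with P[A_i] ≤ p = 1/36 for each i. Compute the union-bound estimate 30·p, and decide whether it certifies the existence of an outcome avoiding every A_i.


Union bound: P[∪_{i=1}^{30} A_i] ≤ Σ_i P[A_i] ≤ 30·p = 30·(1/36) = 5/6.
Numerically: 5/6 ≈ 0.833.
Is 5/6 < 1? YES.
Since P[∪ A_i] ≤ 5/6 < 1, the complement has P[∩ A_i^c] ≥ 1 − 5/6 = 1/6 > 0, so some outcome avoids every A_i.

30·p = 5/6 ≈ 0.833; existence CERTIFIED by the union bound.


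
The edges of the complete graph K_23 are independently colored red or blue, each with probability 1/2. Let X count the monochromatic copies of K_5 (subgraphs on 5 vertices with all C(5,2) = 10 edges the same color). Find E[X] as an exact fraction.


Let X = Σ_S X_S over the C(23, 5) = 33649 subsets S of size 5, where X_S = 1 if the K_5 on S is monochromatic.
For a fixed S, the K_5 on S has C(5, 2) = 10 edges. P[all 10 edges red] = (1/2)^10, and likewise for blue, so P[monochromatic] = 2·(1/2)^10 = 2^{1 − 10} = 1/512.
By linearity: E[X] = C(23, 5) · 2^{1 − 10} = 33649 · 1/512 = 33649/512.
Numerically: E[X] ≈ 65.720703.

E[X] = C(23,5)·2^(1−C(5,2)) = 33649/512 ≈ 65.720703.


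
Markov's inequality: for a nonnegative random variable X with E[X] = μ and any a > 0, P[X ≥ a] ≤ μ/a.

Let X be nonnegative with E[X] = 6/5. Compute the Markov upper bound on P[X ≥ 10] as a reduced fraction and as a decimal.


μ = E[X] = 6/5, a = 10.
Markov: P[X ≥ 10] ≤ μ/a = (6/5)/10 = 3/25.
Numerically: ≈ 0.12000.
(Since a = 10 > μ = 1.20000, the bound 3/25 is < 1 and informative.)

P[X ≥ 10] ≤ 3/25 ≈ 0.12000.


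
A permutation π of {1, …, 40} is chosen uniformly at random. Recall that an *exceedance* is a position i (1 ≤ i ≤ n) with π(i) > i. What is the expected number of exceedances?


Write X = Σ_{i=1}^{40} X_i, where X_i = 1_{π(i) > i}.
For each fixed i, π(i) is uniform over {1, …, 40} (marginal of a uniform permutation), so P[π(i) > i] = (n − i)/n. Summing: Σ_{i=1}^{40} (n − i)/n = (0 + 1 + … + 39)/40 = 40(40 − 1)/(2·40) = (40 − 1)/2.
Hence E[X] = Σ_{i=1}^{40} (40 − i)/40 = 39/2 ≈ 19.500000.

E[X] = 39/2 = 19.500000.


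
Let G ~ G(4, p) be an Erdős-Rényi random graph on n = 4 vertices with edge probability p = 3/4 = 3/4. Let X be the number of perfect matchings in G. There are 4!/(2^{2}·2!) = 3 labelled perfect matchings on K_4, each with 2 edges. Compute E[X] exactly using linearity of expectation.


K_4 has 4!/(2^{2}·2!) = 3 labelled perfect matchings.
For each such perfect matching H, let X_H = 1 if all 2 edges of H are present in G. Then P[X_H = 1] = p^{2} = (3/4)^{2} = 9/16.
By linearity of expectation: E[X] = Σ_H E[X_H] = 3 · p^{2} = 3 · 9/16 = 27/16.
Numerically: E[X] ≈ 1.69.

E[X] = 3 · (3/4)^{2} = 27/16 ≈ 1.69.


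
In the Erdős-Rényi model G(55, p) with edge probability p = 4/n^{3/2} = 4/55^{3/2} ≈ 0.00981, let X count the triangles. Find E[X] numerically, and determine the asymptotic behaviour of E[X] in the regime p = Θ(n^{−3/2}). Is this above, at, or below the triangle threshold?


Number of potential triangles: C(55, 3) = 26235.
Each occurs with probability p³ ≈ (0.00981)³ ≈ 9.43079e-07.
By linearity: E[X] = C(55, 3)·p³ ≈ 26235 · 9.43079e-07 ≈ 0.025.
Since α = 3/2 > 1, p = c/n^{3/2} = o(1/n) is below the triangle threshold p ~ 1/n. Asymptotically E[X] ~ (c³/6)·n^{3(1−α)} = (4³/6)·n^{-1.5} → 0, so by Markov's inequality G has no triangles w.h.p.

E[X] ≈ 0.025; in regime p = Θ(1/n^{3/2}) E[X] tends to 0 (below the triangle threshold p ~ 1/n).


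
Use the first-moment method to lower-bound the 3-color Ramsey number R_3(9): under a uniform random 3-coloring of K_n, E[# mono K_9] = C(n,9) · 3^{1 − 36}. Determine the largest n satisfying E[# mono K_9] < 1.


We need C(n, 9) · 3^{1 − 36} < 1, i.e. C(n, 9) < 3^{36 − 1} = 50031545098999707.
Check values of n near the boundary:
  n = 295: C(295, 9) = 41221140106119260; 41221140106119260 < 50031545098999707? YES
  n = 296: C(296, 9) = 42513789098994080; 42513789098994080 < 50031545098999707? YES
  n = 297: C(297, 9) = 43842345008337645; 43842345008337645 < 50031545098999707? YES
  n = 298: C(298, 9) = 45207677551849890; 45207677551849890 < 50031545098999707? YES
  n = 299: C(299, 9) = 46610674441390059; 46610674441390059 < 50031545098999707? YES
  n = 300: C(300, 9) = 48052241692154700; 48052241692154700 < 50031545098999707? YES
  n = 301: C(301, 9) = 49533303936090975; 49533303936090975 < 50031545098999707? YES
  n = 302: C(302, 9) = 51054804739588650; 51054804739588650 < 50031545098999707? NO
The largest n with C(n, 9) < 50031545098999707 is n = 301 (where E[X] = 16511101312030325/16677181699666569 ≈ 0.99004). Hence R_3(9) > 301, i.e. R_3(9) ≥ 302.

Largest n = 301; hence R_3(9) > 301.


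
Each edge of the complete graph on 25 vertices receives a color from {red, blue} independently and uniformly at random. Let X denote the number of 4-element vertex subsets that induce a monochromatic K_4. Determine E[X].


Let X = Σ_S X_S over the C(25, 4) = 12650 subsets S of size 4, where X_S = 1 if the K_4 on S is monochromatic.
For a fixed S, the K_4 on S has C(4, 2) = 6 edges. P[all 6 edges red] = (1/2)^6, and likewise for blue, so P[monochromatic] = 2·(1/2)^6 = 2^{1 − 6} = 1/32.
By linearity: E[X] = C(25, 4) · 2^{1 − 6} = 12650 · 1/32 = 6325/16.
Numerically: E[X] ≈ 395.31250.

E[X] = C(25,4)·2^(1−C(4,2)) = 6325/16 ≈ 395.31250.


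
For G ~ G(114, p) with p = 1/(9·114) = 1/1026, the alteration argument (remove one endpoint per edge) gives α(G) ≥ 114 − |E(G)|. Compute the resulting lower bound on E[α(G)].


E[|E(G)|] = C(114, 2)·p = 6441 · (1/1026) = 113/18.
E[α(G)] ≥ n − E[|E(G)|] = 114 − 113/18 = 1939/18.
Numerically: ≈ 107.7222.
(This is only a lower bound; the true E[α(G)] may be larger.)

E[α(G)] ≥ 1939/18 ≈ 107.7222.


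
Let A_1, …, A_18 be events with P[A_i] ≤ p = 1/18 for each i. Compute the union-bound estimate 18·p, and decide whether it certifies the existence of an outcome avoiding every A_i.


Union bound: P[∪_{i=1}^{18} A_i] ≤ Σ_i P[A_i] ≤ 18·p = 18·(1/18) = 1.
Numerically: 1 ≈ 1.0000.
Is 1 < 1? NO.
Since the bound 1 is ≥ 1, the union bound is uninformative here; it does NOT by itself certify existence.

18·p = 1 ≈ 1.0000; existence NOT certified by the union bound.


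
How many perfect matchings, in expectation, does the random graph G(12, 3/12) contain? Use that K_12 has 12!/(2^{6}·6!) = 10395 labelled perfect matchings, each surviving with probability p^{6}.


K_12 has 12!/(2^{6}·6!) = 10395 labelled perfect matchings.
For each such perfect matching H, let X_H = 1 if all 6 edges of H are present in G. Then P[X_H = 1] = p^{6} = (1/4)^{6} = 1/4096.
Summing the indicators: E[X] = Σ_H E[X_H] = 10395 · p^{6} = 10395 · 1/4096 = 10395/4096.
Numerically: E[X] ≈ 2.53784.

E[X] = 10395 · (1/4)^{6} = 10395/4096 ≈ 2.53784.


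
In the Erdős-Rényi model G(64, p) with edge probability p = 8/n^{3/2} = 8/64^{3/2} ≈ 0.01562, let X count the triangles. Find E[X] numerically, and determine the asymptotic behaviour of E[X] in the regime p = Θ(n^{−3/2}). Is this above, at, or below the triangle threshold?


Number of potential triangles: C(64, 3) = 41664.
Each occurs with probability p³ ≈ (0.01562)³ ≈ 3.814697e-06.
By linearity: E[X] = C(64, 3)·p³ ≈ 41664 · 3.814697e-06 ≈ 0.1589.
Since α = 3/2 > 1, p = c/n^{3/2} = o(1/n) is below the triangle threshold p ~ 1/n. Asymptotically E[X] ~ (c³/6)·n^{3(1−α)} = (8³/6)·n^{-1.5} → 0, so by Markov's inequality G has no triangles w.h.p.

E[X] ≈ 0.1589; in regime p = Θ(1/n^{3/2}) E[X] tends to 0 (below the triangle threshold p ~ 1/n).


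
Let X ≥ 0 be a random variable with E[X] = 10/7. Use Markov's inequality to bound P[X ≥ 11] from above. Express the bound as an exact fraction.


μ = E[X] = 10/7, a = 11.
Markov: P[X ≥ 11] ≤ μ/a = (10/7)/11 = 10/77.
Numerically: ≈ 0.129870.
(Since a = 11 > μ = 1.428571, the bound 10/77 is < 1 and informative.)

P[X ≥ 11] ≤ 10/77 ≈ 0.129870.


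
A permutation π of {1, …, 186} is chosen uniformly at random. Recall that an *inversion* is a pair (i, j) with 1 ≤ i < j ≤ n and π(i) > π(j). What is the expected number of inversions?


Write X = Σ X_I over the C(186, 2) = 17205 pairs i < j, with X_I the indicator of one inversion.
There are 17205 indicators.
For each fixed pair i < j, the values π(i) and π(j) are two distinct elements of {1, …, 186} in uniformly random order; by symmetry P[π(i) > π(j)] = 1/2.
By linearity: E[X] = 17205 · (1/2) = C(186, 2) · (1/2) = 17205/2 = 17205/2 ≈ 8602.5000.

E[X] = 17205/2 = 8602.5000.


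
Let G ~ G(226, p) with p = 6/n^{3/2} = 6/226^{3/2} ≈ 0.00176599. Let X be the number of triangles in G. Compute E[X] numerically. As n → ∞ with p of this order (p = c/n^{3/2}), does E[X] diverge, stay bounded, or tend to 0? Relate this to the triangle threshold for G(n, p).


Number of potential triangles: C(226, 3) = 1898400.
Each occurs with probability p³ ≈ (0.00176599)³ ≈ 5.50764291e-09.
By linearity: E[X] = C(226, 3)·p³ ≈ 1898400 · 5.50764291e-09 ≈ 0.010456.
Since α = 3/2 > 1, p = c/n^{3/2} = o(1/n) is below the triangle threshold p ~ 1/n. Asymptotically E[X] ~ (c³/6)·n^{3(1−α)} = (6³/6)·n^{-1.5} → 0, so by Markov's inequality G has no triangles w.h.p.

E[X] ≈ 0.010456; in regime p = Θ(1/n^{3/2}) E[X] tends to 0 (below the triangle threshold p ~ 1/n).


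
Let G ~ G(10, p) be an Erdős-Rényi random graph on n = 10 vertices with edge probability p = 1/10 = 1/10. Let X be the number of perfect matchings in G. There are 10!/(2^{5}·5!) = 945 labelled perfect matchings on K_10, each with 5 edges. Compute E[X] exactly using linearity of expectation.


K_10 has 10!/(2^{5}·5!) = 945 labelled perfect matchings.
For each such perfect matching H, let X_H = 1 if all 5 edges of H are present in G. Then P[X_H = 1] = p^{5} = (1/10)^{5} = 1/100000.
Summing the indicators: E[X] = Σ_H E[X_H] = 945 · p^{5} = 945 · 1/100000 = 189/20000.
Numerically: E[X] ≈ 0.00945.

E[X] = 945 · (1/10)^{5} = 189/20000 ≈ 0.00945.


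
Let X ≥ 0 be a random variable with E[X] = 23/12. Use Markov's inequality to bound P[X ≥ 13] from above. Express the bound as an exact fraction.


μ = E[X] = 23/12, a = 13.
Markov: P[X ≥ 13] ≤ μ/a = (23/12)/13 = 23/156.
Numerically: ≈ 0.1474.
(Since a = 13 > μ = 1.9167, the bound 23/156 is < 1 and informative.)

P[X ≥ 13] ≤ 23/156 ≈ 0.1474.


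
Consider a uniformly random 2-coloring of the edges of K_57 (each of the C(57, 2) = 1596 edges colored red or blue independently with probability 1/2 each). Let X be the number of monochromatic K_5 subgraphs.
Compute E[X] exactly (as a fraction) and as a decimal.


Let X = Σ_S X_S over the C(57, 5) = 4187106 subsets S of size 5, where X_S = 1 if the K_5 on S is monochromatic.
For a fixed S, the K_5 on S has C(5, 2) = 10 edges. P[all 10 edges red] = (1/2)^10, and likewise for blue, so P[monochromatic] = 2·(1/2)^10 = 2^{1 − 10} = 1/512.
Summing: E[X] = C(57, 5) · 2^{1 − 10} = 4187106 · 1/512 = 2093553/256.
Numerically: E[X] ≈ 8177.941.

E[X] = C(57,5)·2^(1−C(5,2)) = 2093553/256 ≈ 8177.941.


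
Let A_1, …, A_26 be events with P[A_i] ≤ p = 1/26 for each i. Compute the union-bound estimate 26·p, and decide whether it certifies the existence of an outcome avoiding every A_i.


Union bound: P[∪_{i=1}^{26} A_i] ≤ Σ_i P[A_i] ≤ 26·p = 26·(1/26) = 1.
Numerically: 1 ≈ 1.00000.
Is 1 < 1? NO.
Since the bound 1 is ≥ 1, the union bound is uninformative here; it does NOT by itself certify existence.

26·p = 1 ≈ 1.00000; existence NOT certified by the union bound.


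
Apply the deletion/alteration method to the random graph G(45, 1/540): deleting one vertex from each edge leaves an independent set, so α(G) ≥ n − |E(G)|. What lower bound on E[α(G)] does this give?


E[|E(G)|] = C(45, 2)·p = 990 · (1/540) = 11/6.
E[α(G)] ≥ n − E[|E(G)|] = 45 − 11/6 = 259/6.
Numerically: ≈ 43.16667.
(This is only a lower bound; the true E[α(G)] may be larger.)

E[α(G)] ≥ 259/6 ≈ 43.16667.


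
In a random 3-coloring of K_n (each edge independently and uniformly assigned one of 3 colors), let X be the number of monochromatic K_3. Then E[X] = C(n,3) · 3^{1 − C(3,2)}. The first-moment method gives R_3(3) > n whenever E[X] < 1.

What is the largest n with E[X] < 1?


We need C(n, 3) · 3^{1 − 3} < 1, i.e. C(n, 3) < 3^{3 − 1} = 9.
Check values of n near the boundary:
  n = 3: C(3, 3) = 1; 1 < 9? YES
  n = 4: C(4, 3) = 4; 4 < 9? YES
  n = 5: C(5, 3) = 10; 10 < 9? NO
  n = 6: C(6, 3) = 20; 20 < 9? NO
The largest n with C(n, 3) < 9 is n = 4 (where E[X] = 4/9 ≈ 0.44444). Hence R_3(3) > 4, i.e. R_3(3) ≥ 5.

Largest n = 4; hence R_3(3) > 4.


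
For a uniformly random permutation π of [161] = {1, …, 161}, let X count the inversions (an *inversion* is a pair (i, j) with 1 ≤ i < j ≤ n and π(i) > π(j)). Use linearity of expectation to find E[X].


Write X = Σ X_I over the C(161, 2) = 12880 pairs i < j, with X_I the indicator of one inversion.
There are 12880 indicators.
For each fixed pair i < j, the values π(i) and π(j) are two distinct elements of {1, …, 161} in uniformly random order; by symmetry P[π(i) > π(j)] = 1/2.
By linearity: E[X] = 12880 · (1/2) = C(161, 2) · (1/2) = 12880/2 = 6440 ≈ 6440.000.

E[X] = 6440 = 6440.000.


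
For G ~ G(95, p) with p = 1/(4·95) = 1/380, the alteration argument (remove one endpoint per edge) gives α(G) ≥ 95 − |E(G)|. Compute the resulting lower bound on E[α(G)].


E[|E(G)|] = C(95, 2)·p = 4465 · (1/380) = 47/4.
E[α(G)] ≥ n − E[|E(G)|] = 95 − 47/4 = 333/4.
Numerically: ≈ 83.250000.
(This is only a lower bound; the true E[α(G)] may be larger.)

E[α(G)] ≥ 333/4 ≈ 83.250000.


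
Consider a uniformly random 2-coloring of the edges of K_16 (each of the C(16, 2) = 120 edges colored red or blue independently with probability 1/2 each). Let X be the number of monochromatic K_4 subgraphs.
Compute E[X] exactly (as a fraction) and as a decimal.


Let X = Σ_S X_S over the C(16, 4) = 1820 subsets S of size 4, where X_S = 1 if the K_4 on S is monochromatic.
For a fixed S, the K_4 on S has C(4, 2) = 6 edges. P[all 6 edges red] = (1/2)^6, and likewise for blue, so P[monochromatic] = 2·(1/2)^6 = 2^{1 − 6} = 1/32.
By linearity: E[X] = C(16, 4) · 2^{1 − 6} = 1820 · 1/32 = 455/8.
Numerically: E[X] ≈ 56.875.

E[X] = C(16,4)·2^(1−C(4,2)) = 455/8 ≈ 56.875.


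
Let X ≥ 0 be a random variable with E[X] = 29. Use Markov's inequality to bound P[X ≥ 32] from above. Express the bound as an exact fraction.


μ = E[X] = 29, a = 32.
Markov: P[X ≥ 32] ≤ μ/a = (29)/32 = 29/32.
Numerically: ≈ 0.90625.
(Since a = 32 > μ = 29.00000, the bound 29/32 is < 1 and informative.)

P[X ≥ 32] ≤ 29/32 ≈ 0.90625.


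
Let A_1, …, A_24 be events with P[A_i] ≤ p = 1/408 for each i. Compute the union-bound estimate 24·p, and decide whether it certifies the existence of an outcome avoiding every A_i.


Union bound: P[∪_{i=1}^{24} A_i] ≤ Σ_i P[A_i] ≤ 24·p = 24·(1/408) = 1/17.
Numerically: 1/17 ≈ 0.058824.
Is 1/17 < 1? YES.
Since P[∪ A_i] ≤ 1/17 < 1, the complement has P[∩ A_i^c] ≥ 1 − 1/17 = 16/17 > 0, so some outcome avoids every A_i.

24·p = 1/17 ≈ 0.058824; existence CERTIFIED by the union bound.


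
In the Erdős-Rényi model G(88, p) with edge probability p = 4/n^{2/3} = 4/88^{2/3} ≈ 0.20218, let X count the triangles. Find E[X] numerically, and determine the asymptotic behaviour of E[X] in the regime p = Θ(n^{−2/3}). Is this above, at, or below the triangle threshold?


Number of potential triangles: C(88, 3) = 109736.
Each occurs with probability p³ ≈ (0.20218)³ ≈ 8.26446281e-03.
By linearity: E[X] = C(88, 3)·p³ ≈ 109736 · 8.26446281e-03 ≈ 906.909091.
Since α = 2/3 < 1, p = c/n^{2/3} ≫ 1/n is above the triangle threshold p ~ 1/n. Asymptotically E[X] ~ (c³/6)·n^{3(1−α)} = (4³/6)·n^{1} → ∞; triangles are abundant w.h.p.

E[X] ≈ 906.909091; in regime p = Θ(1/n^{2/3}) E[X] diverges (above the triangle threshold p ~ 1/n).


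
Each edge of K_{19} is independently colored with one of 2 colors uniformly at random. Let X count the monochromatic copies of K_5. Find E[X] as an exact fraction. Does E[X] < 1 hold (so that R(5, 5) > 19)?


E[X] = C(19, 5) · 2^{1 − 10} = 11628 · 2^{−9} = 11628/512.
As a reduced fraction: E[X] = 2907/128 ≈ 22.710938.
Is E[X] < 1? NO.
Since E[X] ≥ 1, the first-moment bound is inconclusive at n = 19; it does NOT by itself certify R(5, 5) > 19.

E[X] = 2907/128 ≈ 22.710938; E[X] ≥ 1; first-moment method inconclusive here.


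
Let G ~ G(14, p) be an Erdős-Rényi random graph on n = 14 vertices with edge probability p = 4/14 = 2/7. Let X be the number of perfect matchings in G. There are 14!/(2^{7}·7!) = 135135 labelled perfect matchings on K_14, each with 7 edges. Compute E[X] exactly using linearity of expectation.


K_14 has 14!/(2^{7}·7!) = 135135 labelled perfect matchings.
For each such perfect matching H, let X_H = 1 if all 7 edges of H are present in G. Then P[X_H = 1] = p^{7} = (2/7)^{7} = 128/823543.
Summing the indicators: E[X] = Σ_H E[X_H] = 135135 · p^{7} = 135135 · 128/823543 = 2471040/117649.
Numerically: E[X] ≈ 21.

E[X] = 135135 · (2/7)^{7} = 2471040/117649 ≈ 21.


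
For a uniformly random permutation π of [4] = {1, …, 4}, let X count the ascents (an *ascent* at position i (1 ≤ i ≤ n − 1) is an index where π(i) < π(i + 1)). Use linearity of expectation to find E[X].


Write X = Σ X_I over i = 1, …, 3, with X_I the indicator of one ascent.
There are 3 indicators.
For each fixed i, the pair (π(i), π(i+1)) is a uniformly random ordered pair of distinct values from {1, …, 4}; by symmetry P[π(i) < π(i+1)] = 1/2.
By linearity: E[X] = 3 · (1/2) = (4 − 1) · (1/2) = 3/2 ≈ 1.50000.

E[X] = 3/2 = 1.50000.


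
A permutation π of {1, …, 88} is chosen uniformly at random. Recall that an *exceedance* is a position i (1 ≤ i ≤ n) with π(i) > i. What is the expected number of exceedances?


Write X = Σ_{i=1}^{88} X_i, where X_i = 1_{π(i) > i}.
For each fixed i, π(i) is uniform over {1, …, 88} (marginal of a uniform permutation), so P[π(i) > i] = (n − i)/n. Summing: Σ_{i=1}^{88} (n − i)/n = (0 + 1 + … + 87)/88 = 88(88 − 1)/(2·88) = (88 − 1)/2.
Hence E[X] = Σ_{i=1}^{88} (88 − i)/88 = 87/2 ≈ 43.5000.

E[X] = 87/2 = 43.5000.


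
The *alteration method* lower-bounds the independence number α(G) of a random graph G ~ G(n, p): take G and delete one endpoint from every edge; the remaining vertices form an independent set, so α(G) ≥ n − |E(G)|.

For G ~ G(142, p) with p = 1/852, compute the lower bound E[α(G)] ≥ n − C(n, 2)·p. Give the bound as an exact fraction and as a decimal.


E[|E(G)|] = C(142, 2)·p = 10011 · (1/852) = 47/4.
E[α(G)] ≥ n − E[|E(G)|] = 142 − 47/4 = 521/4.
Numerically: ≈ 130.250000.
(This is only a lower bound; the true E[α(G)] may be larger.)

E[α(G)] ≥ 521/4 ≈ 130.250000.


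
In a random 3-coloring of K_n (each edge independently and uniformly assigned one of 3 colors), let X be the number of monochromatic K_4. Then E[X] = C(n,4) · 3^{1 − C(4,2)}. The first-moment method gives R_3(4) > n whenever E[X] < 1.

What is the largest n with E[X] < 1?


We need C(n, 4) · 3^{1 − 6} < 1, i.e. C(n, 4) < 3^{6 − 1} = 243.
Check values of n near the boundary:
  n = 6: C(6, 4) = 15; 15 < 243? YES
  n = 7: C(7, 4) = 35; 35 < 243? YES
  n = 8: C(8, 4) = 70; 70 < 243? YES
  n = 9: C(9, 4) = 126; 126 < 243? YES
  n = 10: C(10, 4) = 210; 210 < 243? YES
  n = 11: C(11, 4) = 330; 330 < 243? NO
  n = 12: C(12, 4) = 495; 495 < 243? NO
The largest n with C(n, 4) < 243 is n = 10 (where E[X] = 70/81 ≈ 0.8642). Hence R_3(4) > 10, i.e. R_3(4) ≥ 11.

Largest n = 10; hence R_3(4) > 10.


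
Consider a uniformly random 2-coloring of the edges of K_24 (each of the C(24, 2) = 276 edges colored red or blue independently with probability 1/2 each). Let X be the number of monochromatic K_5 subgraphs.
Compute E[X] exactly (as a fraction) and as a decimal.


Let X = Σ_S X_S over the C(24, 5) = 42504 subsets S of size 5, where X_S = 1 if the K_5 on S is monochromatic.
For a fixed S, the K_5 on S has C(5, 2) = 10 edges. P[all 10 edges red] = (1/2)^10, and likewise for blue, so P[monochromatic] = 2·(1/2)^10 = 2^{1 − 10} = 1/512.
By linearity: E[X] = C(24, 5) · 2^{1 − 10} = 42504 · 1/512 = 5313/64.
Numerically: E[X] ≈ 83.016.

E[X] = C(24,5)·2^(1−C(5,2)) = 5313/64 ≈ 83.016.


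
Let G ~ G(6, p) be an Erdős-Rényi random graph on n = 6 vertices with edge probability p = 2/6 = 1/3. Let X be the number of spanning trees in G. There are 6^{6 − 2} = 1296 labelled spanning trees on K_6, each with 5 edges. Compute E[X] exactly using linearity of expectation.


K_6 has 6^{6 − 2} = 1296 labelled spanning trees.
For each such spanning tree H, let X_H = 1 if all 5 edges of H are present in G. Then P[X_H = 1] = p^{5} = (1/3)^{5} = 1/243.
By linearity of expectation: E[X] = Σ_H E[X_H] = 1296 · p^{5} = 1296 · 1/243 = 16/3.
Numerically: E[X] ≈ 5.33333.

E[X] = 1296 · (1/3)^{5} = 16/3 ≈ 5.33333.


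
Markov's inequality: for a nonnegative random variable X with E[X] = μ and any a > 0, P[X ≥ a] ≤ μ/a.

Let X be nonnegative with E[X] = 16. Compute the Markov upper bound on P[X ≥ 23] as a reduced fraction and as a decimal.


μ = E[X] = 16, a = 23.
Markov: P[X ≥ 23] ≤ μ/a = (16)/23 = 16/23.
Numerically: ≈ 0.69565.
(Since a = 23 > μ = 16.00000, the bound 16/23 is < 1 and informative.)

P[X ≥ 23] ≤ 16/23 ≈ 0.69565.


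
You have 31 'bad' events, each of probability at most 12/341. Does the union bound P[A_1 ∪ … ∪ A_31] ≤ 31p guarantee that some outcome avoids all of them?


Union bound: P[∪_{i=1}^{31} A_i] ≤ Σ_i P[A_i] ≤ 31·p = 31·(12/341) = 12/11.
Numerically: 12/11 ≈ 1.091.
Is 12/11 < 1? NO.
Since the bound 12/11 is ≥ 1, the union bound is uninformative here; it does NOT by itself certify existence.

31·p = 12/11 ≈ 1.091; existence NOT certified by the union bound.


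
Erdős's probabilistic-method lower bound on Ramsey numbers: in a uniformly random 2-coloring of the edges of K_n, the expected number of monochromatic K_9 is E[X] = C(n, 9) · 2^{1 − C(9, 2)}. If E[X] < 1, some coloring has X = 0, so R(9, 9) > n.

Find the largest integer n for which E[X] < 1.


We need C(n, 9) · 2^{1 − 36} < 1, i.e. C(n, 9) < 2^{36 − 1} = 34359738368.
Check values of n near the boundary:
  n = 63: C(63, 9) = 23667689815; 23667689815 < 34359738368? YES
  n = 64: C(64, 9) = 27540584512; 27540584512 < 34359738368? YES
  n = 65: C(65, 9) = 31966749880; 31966749880 < 34359738368? YES
  n = 66: C(66, 9) = 37014131440; 37014131440 < 34359738368? NO
The largest n with C(n, 9) < 34359738368 is n = 65 (where E[X] = 3995843735/4294967296 ≈ 0.930355). Hence R(9, 9) > 65, i.e. R(9, 9) ≥ 66.

Largest n = 65; hence R(9, 9) > 65.


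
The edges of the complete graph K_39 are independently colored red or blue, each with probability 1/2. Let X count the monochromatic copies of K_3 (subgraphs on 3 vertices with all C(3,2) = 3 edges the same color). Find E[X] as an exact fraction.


Let X = Σ_S X_S over the C(39, 3) = 9139 subsets S of size 3, where X_S = 1 if the K_3 on S is monochromatic.
For a fixed S, the K_3 on S has C(3, 2) = 3 edges. P[all 3 edges red] = (1/2)^3, and likewise for blue, so P[monochromatic] = 2·(1/2)^3 = 2^{1 − 3} = 1/4.
Summing: E[X] = C(39, 3) · 2^{1 − 3} = 9139 · 1/4 = 9139/4.
Numerically: E[X] ≈ 2284.750000.

E[X] = C(39,3)·2^(1−C(3,2)) = 9139/4 ≈ 2284.750000.


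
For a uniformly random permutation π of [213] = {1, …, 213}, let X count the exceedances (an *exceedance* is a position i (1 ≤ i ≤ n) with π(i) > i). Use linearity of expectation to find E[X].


Write X = Σ_{i=1}^{213} X_i, where X_i = 1_{π(i) > i}.
For each fixed i, π(i) is uniform over {1, …, 213} (marginal of a uniform permutation), so P[π(i) > i] = (n − i)/n. Summing: Σ_{i=1}^{213} (n − i)/n = (0 + 1 + … + 212)/213 = 213(213 − 1)/(2·213) = (213 − 1)/2.
Hence E[X] = Σ_{i=1}^{213} (213 − i)/213 = 106 ≈ 106.000.

E[X] = 106 = 106.000.


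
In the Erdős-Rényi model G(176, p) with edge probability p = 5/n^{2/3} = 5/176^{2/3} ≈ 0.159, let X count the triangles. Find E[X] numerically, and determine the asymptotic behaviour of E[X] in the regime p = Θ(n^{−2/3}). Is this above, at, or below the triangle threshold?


Number of potential triangles: C(176, 3) = 893200.
Each occurs with probability p³ ≈ (0.159)³ ≈ 4.03538e-03.
By linearity: E[X] = C(176, 3)·p³ ≈ 893200 · 4.03538e-03 ≈ 3604.403.
Since α = 2/3 < 1, p = c/n^{2/3} ≫ 1/n is above the triangle threshold p ~ 1/n. Asymptotically E[X] ~ (c³/6)·n^{3(1−α)} = (5³/6)·n^{1} → ∞; triangles are abundant w.h.p.

E[X] ≈ 3604.403; in regime p = Θ(1/n^{2/3}) E[X] diverges (above the triangle threshold p ~ 1/n).


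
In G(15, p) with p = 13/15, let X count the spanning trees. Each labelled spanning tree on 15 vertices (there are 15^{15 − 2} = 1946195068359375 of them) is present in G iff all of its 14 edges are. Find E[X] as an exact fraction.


K_15 has 15^{15 − 2} = 1946195068359375 labelled spanning trees.
For each such spanning tree H, let X_H = 1 if all 14 edges of H are present in G. Then P[X_H = 1] = p^{14} = (13/15)^{14} = 3937376385699289/29192926025390625.
By linearity of expectation: E[X] = Σ_H E[X_H] = 1946195068359375 · p^{14} = 1946195068359375 · 3937376385699289/29192926025390625 = 3937376385699289/15.
Numerically: E[X] ≈ 2.6249e+14.

E[X] = 1946195068359375 · (13/15)^{14} = 3937376385699289/15 ≈ 2.6249e+14.


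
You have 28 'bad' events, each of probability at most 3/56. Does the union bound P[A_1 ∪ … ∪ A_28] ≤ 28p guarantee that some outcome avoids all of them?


Union bound: P[∪_{i=1}^{28} A_i] ≤ Σ_i P[A_i] ≤ 28·p = 28·(3/56) = 3/2.
Numerically: 3/2 ≈ 1.50000.
Is 3/2 < 1? NO.
Since the bound 3/2 is ≥ 1, the union bound is uninformative here; it does NOT by itself certify existence.

28·p = 3/2 ≈ 1.50000; existence NOT certified by the union bound.


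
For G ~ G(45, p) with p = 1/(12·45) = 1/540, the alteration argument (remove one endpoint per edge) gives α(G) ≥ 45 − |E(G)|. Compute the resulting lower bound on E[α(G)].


E[|E(G)|] = C(45, 2)·p = 990 · (1/540) = 11/6.
E[α(G)] ≥ n − E[|E(G)|] = 45 − 11/6 = 259/6.
Numerically: ≈ 43.1667.
(This is only a lower bound; the true E[α(G)] may be larger.)

E[α(G)] ≥ 259/6 ≈ 43.1667.


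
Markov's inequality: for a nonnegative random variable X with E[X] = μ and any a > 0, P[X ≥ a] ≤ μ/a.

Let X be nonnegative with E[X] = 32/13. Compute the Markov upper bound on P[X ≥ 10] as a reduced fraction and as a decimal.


μ = E[X] = 32/13, a = 10.
Markov: P[X ≥ 10] ≤ μ/a = (32/13)/10 = 16/65.
Numerically: ≈ 0.24615.
(Since a = 10 > μ = 2.46154, the bound 16/65 is < 1 and informative.)

P[X ≥ 10] ≤ 16/65 ≈ 0.24615.


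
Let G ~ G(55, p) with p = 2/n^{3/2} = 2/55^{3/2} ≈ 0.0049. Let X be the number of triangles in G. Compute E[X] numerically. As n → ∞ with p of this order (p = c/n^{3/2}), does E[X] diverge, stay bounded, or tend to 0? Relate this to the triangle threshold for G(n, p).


Number of potential triangles: C(55, 3) = 26235.
Each occurs with probability p³ ≈ (0.0049)³ ≈ 1.17885e-07.
By linearity: E[X] = C(55, 3)·p³ ≈ 26235 · 1.17885e-07 ≈ 0.003.
Since α = 3/2 > 1, p = c/n^{3/2} = o(1/n) is below the triangle threshold p ~ 1/n. Asymptotically E[X] ~ (c³/6)·n^{3(1−α)} = (2³/6)·n^{-1.5} → 0, so by Markov's inequality G has no triangles w.h.p.

E[X] ≈ 0.003; in regime p = Θ(1/n^{3/2}) E[X] tends to 0 (below the triangle threshold p ~ 1/n).


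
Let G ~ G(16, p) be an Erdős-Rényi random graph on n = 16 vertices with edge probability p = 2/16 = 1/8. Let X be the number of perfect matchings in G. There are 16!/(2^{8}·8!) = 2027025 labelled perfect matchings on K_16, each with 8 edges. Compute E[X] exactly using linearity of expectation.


K_16 has 16!/(2^{8}·8!) = 2027025 labelled perfect matchings.
For each such perfect matching H, let X_H = 1 if all 8 edges of H are present in G. Then P[X_H = 1] = p^{8} = (1/8)^{8} = 1/16777216.
Summing the indicators: E[X] = Σ_H E[X_H] = 2027025 · p^{8} = 2027025 · 1/16777216 = 2027025/16777216.
Numerically: E[X] ≈ 0.12082.

E[X] = 2027025 · (1/8)^{8} = 2027025/16777216 ≈ 0.12082.


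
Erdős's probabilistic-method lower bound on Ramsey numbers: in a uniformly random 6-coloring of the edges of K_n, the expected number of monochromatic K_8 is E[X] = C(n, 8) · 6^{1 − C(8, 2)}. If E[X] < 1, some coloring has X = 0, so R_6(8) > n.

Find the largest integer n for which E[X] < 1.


We need C(n, 8) · 6^{1 − 28} < 1, i.e. C(n, 8) < 6^{28 − 1} = 1023490369077469249536.
Check values of n near the boundary:
  n = 1591: C(1591, 8) = 1000427749141189953870; 1000427749141189953870 < 1023490369077469249536? YES
  n = 1592: C(1592, 8) = 1005480414540892933435; 1005480414540892933435 < 1023490369077469249536? YES
  n = 1593: C(1593, 8) = 1010555394551193970323; 1010555394551193970323 < 1023490369077469249536? YES
  n = 1594: C(1594, 8) = 1015652773590544255167; 1015652773590544255167 < 1023490369077469249536? YES
  n = 1595: C(1595, 8) = 1020772636343363633895; 1020772636343363633895 < 1023490369077469249536? YES
  n = 1596: C(1596, 8) = 1025915067760710553965; 1025915067760710553965 < 1023490369077469249536? NO
  n = 1597: C(1597, 8) = 1031080153060953275445; 1031080153060953275445 < 1023490369077469249536? NO
  n = 1598: C(1598, 8) = 1036267977730442348529; 1036267977730442348529 < 1023490369077469249536? NO
The largest n with C(n, 8) < 1023490369077469249536 is n = 1595 (where E[X] = 113419181815929292655/113721152119718805504 ≈ 0.9973). Hence R_6(8) > 1595, i.e. R_6(8) ≥ 1596.

Largest n = 1595; hence R_6(8) > 1595.


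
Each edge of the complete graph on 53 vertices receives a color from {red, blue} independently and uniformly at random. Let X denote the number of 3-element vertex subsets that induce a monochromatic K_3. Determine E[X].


Let X = Σ_S X_S over the C(53, 3) = 23426 subsets S of size 3, where X_S = 1 if the K_3 on S is monochromatic.
For a fixed S, the K_3 on S has C(3, 2) = 3 edges. P[all 3 edges red] = (1/2)^3, and likewise for blue, so P[monochromatic] = 2·(1/2)^3 = 2^{1 − 3} = 1/4.
By linearity: E[X] = C(53, 3) · 2^{1 − 3} = 23426 · 1/4 = 11713/2.
Numerically: E[X] ≈ 5856.5000.

E[X] = C(53,3)·2^(1−C(3,2)) = 11713/2 ≈ 5856.5000.


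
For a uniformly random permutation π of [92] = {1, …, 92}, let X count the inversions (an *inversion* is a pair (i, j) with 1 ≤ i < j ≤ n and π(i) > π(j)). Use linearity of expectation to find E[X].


Write X = Σ X_I over the C(92, 2) = 4186 pairs i < j, with X_I the indicator of one inversion.
There are 4186 indicators.
For each fixed pair i < j, the values π(i) and π(j) are two distinct elements of {1, …, 92} in uniformly random order; by symmetry P[π(i) > π(j)] = 1/2.
By linearity: E[X] = 4186 · (1/2) = C(92, 2) · (1/2) = 4186/2 = 2093 ≈ 2093.0000.

E[X] = 2093 = 2093.0000.


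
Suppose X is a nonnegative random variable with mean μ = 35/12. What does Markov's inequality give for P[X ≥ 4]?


μ = E[X] = 35/12, a = 4.
Markov: P[X ≥ 4] ≤ μ/a = (35/12)/4 = 35/48.
Numerically: ≈ 0.7292.
(Since a = 4 > μ = 2.9167, the bound 35/48 is < 1 and informative.)

P[X ≥ 4] ≤ 35/48 ≈ 0.7292.


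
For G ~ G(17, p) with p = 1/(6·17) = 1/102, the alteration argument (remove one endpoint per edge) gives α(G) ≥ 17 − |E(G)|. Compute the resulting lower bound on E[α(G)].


E[|E(G)|] = C(17, 2)·p = 136 · (1/102) = 4/3.
E[α(G)] ≥ n − E[|E(G)|] = 17 − 4/3 = 47/3.
Numerically: ≈ 15.66667.
(This is only a lower bound; the true E[α(G)] may be larger.)

E[α(G)] ≥ 47/3 ≈ 15.66667.


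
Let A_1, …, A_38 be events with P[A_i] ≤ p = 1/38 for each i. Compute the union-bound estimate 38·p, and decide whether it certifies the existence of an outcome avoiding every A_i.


Union bound: P[∪_{i=1}^{38} A_i] ≤ Σ_i P[A_i] ≤ 38·p = 38·(1/38) = 1.
Numerically: 1 ≈ 1.0000000.
Is 1 < 1? NO.
Since the bound 1 is ≥ 1, the union bound is uninformative here; it does NOT by itself certify existence.

38·p = 1 ≈ 1.0000000; existence NOT certified by the union bound.


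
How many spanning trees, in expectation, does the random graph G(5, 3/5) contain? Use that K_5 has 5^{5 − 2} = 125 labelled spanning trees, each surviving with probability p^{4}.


K_5 has 5^{5 − 2} = 125 labelled spanning trees.
For each such spanning tree H, let X_H = 1 if all 4 edges of H are present in G. Then P[X_H = 1] = p^{4} = (3/5)^{4} = 81/625.
Summing the indicators: E[X] = Σ_H E[X_H] = 125 · p^{4} = 125 · 81/625 = 81/5.
Numerically: E[X] ≈ 16.2.

E[X] = 125 · (3/5)^{4} = 81/5 ≈ 16.2.


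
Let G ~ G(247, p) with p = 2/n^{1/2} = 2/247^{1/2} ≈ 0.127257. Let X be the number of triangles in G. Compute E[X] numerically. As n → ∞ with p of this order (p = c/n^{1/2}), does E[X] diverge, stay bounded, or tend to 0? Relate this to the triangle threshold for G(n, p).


Number of potential triangles: C(247, 3) = 2481115.
Each occurs with probability p³ ≈ (0.127257)³ ≈ 2.06084134e-03.
By linearity: E[X] = C(247, 3)·p³ ≈ 2481115 · 2.06084134e-03 ≈ 5113.184355.
Since α = 1/2 < 1, p = c/n^{1/2} ≫ 1/n is above the triangle threshold p ~ 1/n. Asymptotically E[X] ~ (c³/6)·n^{3(1−α)} = (2³/6)·n^{1.5} → ∞; triangles are abundant w.h.p.

E[X] ≈ 5113.184355; in regime p = Θ(1/n^{1/2}) E[X] diverges (above the triangle threshold p ~ 1/n).


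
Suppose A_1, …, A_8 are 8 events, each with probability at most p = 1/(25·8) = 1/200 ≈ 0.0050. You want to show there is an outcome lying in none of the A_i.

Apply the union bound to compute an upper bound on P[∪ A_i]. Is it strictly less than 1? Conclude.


Union bound: P[∪_{i=1}^{8} A_i] ≤ Σ_i P[A_i] ≤ 8·p = 8·(1/200) = 1/25.
Numerically: 1/25 ≈ 0.0400.
Is 1/25 < 1? YES.
Since P[∪ A_i] ≤ 1/25 < 1, the complement has P[∩ A_i^c] ≥ 1 − 1/25 = 24/25 > 0, so some outcome avoids every A_i.

8·p = 1/25 ≈ 0.0400; existence CERTIFIED by the union bound.


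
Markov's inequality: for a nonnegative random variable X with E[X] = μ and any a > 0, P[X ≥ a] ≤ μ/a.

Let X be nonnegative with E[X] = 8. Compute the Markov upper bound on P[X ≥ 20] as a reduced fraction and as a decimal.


μ = E[X] = 8, a = 20.
Markov: P[X ≥ 20] ≤ μ/a = (8)/20 = 2/5.
Numerically: ≈ 0.400000.
(Since a = 20 > μ = 8.000000, the bound 2/5 is < 1 and informative.)

P[X ≥ 20] ≤ 2/5 ≈ 0.400000.


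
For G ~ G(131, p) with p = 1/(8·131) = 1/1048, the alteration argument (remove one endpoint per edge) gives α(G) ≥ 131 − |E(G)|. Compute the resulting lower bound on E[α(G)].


E[|E(G)|] = C(131, 2)·p = 8515 · (1/1048) = 65/8.
E[α(G)] ≥ n − E[|E(G)|] = 131 − 65/8 = 983/8.
Numerically: ≈ 122.8750.
(This is only a lower bound; the true E[α(G)] may be larger.)

E[α(G)] ≥ 983/8 ≈ 122.8750.


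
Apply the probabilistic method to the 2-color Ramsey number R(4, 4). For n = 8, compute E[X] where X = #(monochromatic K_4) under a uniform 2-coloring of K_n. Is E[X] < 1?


E[X] = C(8, 4) · 2^{1 − 6} = 70 · 2^{−5} = 70/32.
As a reduced fraction: E[X] = 35/16 ≈ 2.1875000.
Is E[X] < 1? NO.
Since E[X] ≥ 1, the first-moment bound is inconclusive at n = 8; it does NOT by itself certify R(4, 4) > 8.

E[X] = 35/16 ≈ 2.1875000; E[X] ≥ 1; first-moment method inconclusive here.


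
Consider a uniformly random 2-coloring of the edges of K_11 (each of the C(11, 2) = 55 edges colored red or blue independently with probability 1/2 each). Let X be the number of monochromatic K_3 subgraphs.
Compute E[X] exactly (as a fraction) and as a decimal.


Let X = Σ_S X_S over the C(11, 3) = 165 subsets S of size 3, where X_S = 1 if the K_3 on S is monochromatic.
For a fixed S, the K_3 on S has C(3, 2) = 3 edges. P[all 3 edges red] = (1/2)^3, and likewise for blue, so P[monochromatic] = 2·(1/2)^3 = 2^{1 − 3} = 1/4.
By linearity: E[X] = C(11, 3) · 2^{1 − 3} = 165 · 1/4 = 165/4.
Numerically: E[X] ≈ 41.250.

E[X] = C(11,3)·2^(1−C(3,2)) = 165/4 ≈ 41.250.


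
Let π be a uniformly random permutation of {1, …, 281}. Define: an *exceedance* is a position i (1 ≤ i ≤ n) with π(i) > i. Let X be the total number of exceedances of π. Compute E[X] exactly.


Write X = Σ_{i=1}^{281} X_i, where X_i = 1_{π(i) > i}.
For each fixed i, π(i) is uniform over {1, …, 281} (marginal of a uniform permutation), so P[π(i) > i] = (n − i)/n. Summing: Σ_{i=1}^{281} (n − i)/n = (0 + 1 + … + 280)/281 = 281(281 − 1)/(2·281) = (281 − 1)/2.
Hence E[X] = Σ_{i=1}^{281} (281 − i)/281 = 140 ≈ 140.0000.

E[X] = 140 = 140.0000.


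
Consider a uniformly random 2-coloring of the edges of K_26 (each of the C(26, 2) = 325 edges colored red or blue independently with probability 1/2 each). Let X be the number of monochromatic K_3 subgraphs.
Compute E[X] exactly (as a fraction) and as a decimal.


Let X = Σ_S X_S over the C(26, 3) = 2600 subsets S of size 3, where X_S = 1 if the K_3 on S is monochromatic.
For a fixed S, the K_3 on S has C(3, 2) = 3 edges. P[all 3 edges red] = (1/2)^3, and likewise for blue, so P[monochromatic] = 2·(1/2)^3 = 2^{1 − 3} = 1/4.
By linearity of expectation: E[X] = C(26, 3) · 2^{1 − 3} = 2600 · 1/4 = 650.
Numerically: E[X] ≈ 650.0000.

E[X] = C(26,3)·2^(1−C(3,2)) = 650 ≈ 650.0000.


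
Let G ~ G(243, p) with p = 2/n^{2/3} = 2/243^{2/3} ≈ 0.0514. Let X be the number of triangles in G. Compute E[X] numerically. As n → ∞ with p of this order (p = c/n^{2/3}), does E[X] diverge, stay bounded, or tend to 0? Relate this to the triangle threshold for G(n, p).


Number of potential triangles: C(243, 3) = 2362041.
Each occurs with probability p³ ≈ (0.0514)³ ≈ 1.35481e-04.
By linearity: E[X] = C(243, 3)·p³ ≈ 2362041 · 1.35481e-04 ≈ 320.011.
Since α = 2/3 < 1, p = c/n^{2/3} ≫ 1/n is above the triangle threshold p ~ 1/n. Asymptotically E[X] ~ (c³/6)·n^{3(1−α)} = (2³/6)·n^{1} → ∞; triangles are abundant w.h.p.

E[X] ≈ 320.011; in regime p = Θ(1/n^{2/3}) E[X] diverges (above the triangle threshold p ~ 1/n).


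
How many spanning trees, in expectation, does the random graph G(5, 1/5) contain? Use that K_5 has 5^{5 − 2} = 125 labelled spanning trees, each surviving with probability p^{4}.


K_5 has 5^{5 − 2} = 125 labelled spanning trees.
For each such spanning tree H, let X_H = 1 if all 4 edges of H are present in G. Then P[X_H = 1] = p^{4} = (1/5)^{4} = 1/625.
By linearity of expectation: E[X] = Σ_H E[X_H] = 125 · p^{4} = 125 · 1/625 = 1/5.
Numerically: E[X] ≈ 0.2.

E[X] = 125 · (1/5)^{4} = 1/5 ≈ 0.2.
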